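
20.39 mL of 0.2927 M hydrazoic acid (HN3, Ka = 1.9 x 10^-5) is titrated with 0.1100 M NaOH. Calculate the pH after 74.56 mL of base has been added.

12.37

n(acid) = 0.2927 x 0.02039 = 0.005968 mol; n(NaOH) added = 0.1100 x 0.07456 = 0.008202 mol.
Base is in excess by 0.008202 - 0.005968 = 0.002233 mol in a total volume of 0.09495 L.
[OH^-] = 0.002233/0.09495 = 0.02352 M, so pOH = 1.63 and pH = 14.00 - 1.63 = 12.37.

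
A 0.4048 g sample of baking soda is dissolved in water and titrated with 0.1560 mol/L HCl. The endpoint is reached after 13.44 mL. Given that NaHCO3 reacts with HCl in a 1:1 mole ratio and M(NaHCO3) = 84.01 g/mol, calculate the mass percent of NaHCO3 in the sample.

43.5%

n(HCl) = 0.1560 x 0.01344 = 0.002097 mol.
n(NaHCO3) = 0.002097 / 1 = 0.002097 mol.
mass of NaHCO3 = 0.002097 x 84.01 = 0.1761 g.
% purity = 0.1761 / 0.4048 x 100 = 43.5%.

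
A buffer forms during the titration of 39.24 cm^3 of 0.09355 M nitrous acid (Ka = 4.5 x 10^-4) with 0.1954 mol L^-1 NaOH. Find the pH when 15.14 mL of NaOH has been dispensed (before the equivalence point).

3.97

Initial n(HNO2) = 0.09355 x 0.03924 = 0.003671 mol.
n(NaOH) added = 0.1954 x 0.01514 = 0.002958 mol, converting that many moles of HNO2 to NO2-.
Remaining n(HNO2) = 0.0007125 mol; n(NO2-) = 0.002958 mol.
By Henderson-Hasselbalch, pH = pKa + log([A^-]/[HA]) = 3.35 + log(0.002958/0.0007125) = 3.35 + (+0.62) = 3.97.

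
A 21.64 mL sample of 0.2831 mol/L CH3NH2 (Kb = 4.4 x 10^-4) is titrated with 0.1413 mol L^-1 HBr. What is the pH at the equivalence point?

n(CH3NH2) = 0.2831 x 0.02164 = 0.006126 mol; V(HBr) at equivalence = 0.006126/0.1413 = 0.04336 L.
At equivalence the base is fully converted to CH3NH3+; total volume = 0.06500 L, so [CH3NH3+] = 0.006126/0.06500 = 0.09426 M.
Ka(CH3NH3+) = Kw/Kb = 1.0e-14 / 4.4 x 10^-4 = 2.27e-11.
[H^+] = sqrt(Ka x [CH3NH3+]) = sqrt(2.27e-11 x 0.09426) = 1.46e-6 M.
pH = -log(1.46e-6) = 5.83.

5.83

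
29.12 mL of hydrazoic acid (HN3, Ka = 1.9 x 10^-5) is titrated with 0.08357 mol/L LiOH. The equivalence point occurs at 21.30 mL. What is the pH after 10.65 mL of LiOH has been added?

4.72

10.65 mL is exactly half the equivalence volume (21.30/2), i.e. the half-equivalence point.
There, n(HA) = n(A^-), so pH = pKa = -log(1.9 x 10^-5) = 4.72.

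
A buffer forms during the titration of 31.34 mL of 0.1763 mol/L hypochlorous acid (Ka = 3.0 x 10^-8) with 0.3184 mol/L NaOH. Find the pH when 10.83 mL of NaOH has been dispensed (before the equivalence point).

Initial n(HClO) = 0.1763 x 0.03134 = 0.005525 mol.
n(NaOH) added = 0.3184 x 0.01083 = 0.003448 mol, converting that many moles of HClO to ClO-.
Remaining n(HClO) = 0.002077 mol; n(ClO-) = 0.003448 mol.
By Henderson-Hasselbalch, pH = pKa + log([A^-]/[HA]) = 7.52 + log(0.003448/0.002077) = 7.52 + (+0.22) = 7.74.

7.74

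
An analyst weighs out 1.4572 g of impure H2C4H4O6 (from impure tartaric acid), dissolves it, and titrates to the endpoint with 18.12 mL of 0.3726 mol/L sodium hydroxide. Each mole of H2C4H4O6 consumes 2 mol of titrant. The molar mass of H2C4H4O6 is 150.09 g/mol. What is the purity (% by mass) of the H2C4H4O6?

34.8%

n(NaOH) = 0.3726 x 0.01812 = 0.006752 mol.
n(H2C4H4O6) = 0.006752 / 2 = 0.003376 mol.
mass of H2C4H4O6 = 0.003376 x 150.09 = 0.5067 g.
% purity = 0.5067 / 1.4572 x 100 = 34.8%.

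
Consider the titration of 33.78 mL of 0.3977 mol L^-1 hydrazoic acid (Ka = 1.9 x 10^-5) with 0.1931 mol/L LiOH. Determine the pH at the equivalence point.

8.92

n(HN3) = 0.3977 x 0.03378 = 0.01343 mol; V(LiOH) at equivalence = 0.01343/0.1931 = 0.06957 L.
At equivalence all the acid is converted to N3-; total volume = 0.03378 + 0.06957 = 0.1034 L, so [N3-] = 0.01343/0.1034 = 0.1300 M.
Kb = Kw/Ka = 1.0e-14 / 1.9 x 10^-5 = 5.26e-10.
[OH^-] = sqrt(Kb x [N3-]) = sqrt(5.26e-10 x 0.1300) = 8.27e-6 M.
pOH = 5.08, so pH = 14.00 - 5.08 = 8.92.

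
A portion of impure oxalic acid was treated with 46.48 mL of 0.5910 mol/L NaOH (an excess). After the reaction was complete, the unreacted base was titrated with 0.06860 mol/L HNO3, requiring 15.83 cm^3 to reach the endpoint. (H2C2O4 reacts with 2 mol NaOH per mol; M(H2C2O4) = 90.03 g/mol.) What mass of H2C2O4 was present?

1.19 g

Total n(NaOH) added = 0.5910 x 0.04648 = 0.02747 mol.
n(HNO3) used = 0.06860 x 0.01583 = 0.001086 mol, which equals the excess n(NaOH).
So n(NaOH) consumed by the sample = 0.02747 - 0.001086 = 0.02638 mol.
n(H2C2O4) = 0.02638 / 2 = 0.01319 mol.
mass = 0.01319 mol x 90.03 g/mol = 1.19 g.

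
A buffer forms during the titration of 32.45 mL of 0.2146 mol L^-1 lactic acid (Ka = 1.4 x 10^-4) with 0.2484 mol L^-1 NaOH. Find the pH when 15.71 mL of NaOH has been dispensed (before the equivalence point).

3.96

Initial n(HC3H5O3) = 0.2146 x 0.03245 = 0.006964 mol.
n(NaOH) added = 0.2484 x 0.01571 = 0.003902 mol, converting that many moles of HC3H5O3 to C3H5O3-.
Remaining n(HC3H5O3) = 0.003061 mol; n(C3H5O3-) = 0.003902 mol.
By Henderson-Hasselbalch, pH = pKa + log([A^-]/[HA]) = 3.85 + log(0.003902/0.003061) = 3.85 + (+0.11) = 3.96.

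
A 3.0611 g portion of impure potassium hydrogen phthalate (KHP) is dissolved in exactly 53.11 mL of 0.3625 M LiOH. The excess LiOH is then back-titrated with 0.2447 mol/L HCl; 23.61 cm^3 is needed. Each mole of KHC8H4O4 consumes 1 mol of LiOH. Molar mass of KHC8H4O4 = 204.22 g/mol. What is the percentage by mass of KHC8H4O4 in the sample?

Total n(LiOH) added = 0.3625 x 0.05311 = 0.01925 mol.
n(HCl) used = 0.2447 x 0.02361 = 0.005777 mol, which equals the excess n(LiOH).
So n(LiOH) consumed by the sample = 0.01925 - 0.005777 = 0.01348 mol.
n(KHC8H4O4) = 0.01348 / 1 = 0.01348 mol.
mass KHC8H4O4 = 0.01348 x 204.22 = 2.752 g, so %KHC8H4O4 = 2.752/3.0611 x 100 = 89.9%.

89.9%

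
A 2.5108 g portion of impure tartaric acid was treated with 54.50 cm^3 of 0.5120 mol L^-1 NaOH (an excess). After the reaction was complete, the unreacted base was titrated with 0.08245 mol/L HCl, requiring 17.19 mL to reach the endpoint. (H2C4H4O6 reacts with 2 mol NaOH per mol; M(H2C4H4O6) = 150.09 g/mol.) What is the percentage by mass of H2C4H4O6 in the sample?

79.2%

Total n(NaOH) added = 0.5120 x 0.05450 = 0.02790 mol.
n(HCl) used = 0.08245 x 0.01719 = 0.001417 mol, which equals the excess n(NaOH).
So n(NaOH) consumed by the sample = 0.02790 - 0.001417 = 0.02649 mol.
n(H2C4H4O6) = 0.02649 / 2 = 0.01324 mol.
mass H2C4H4O6 = 0.01324 x 150.09 = 1.988 g, so %H2C4H4O6 = 1.988/2.5108 x 100 = 79.2%.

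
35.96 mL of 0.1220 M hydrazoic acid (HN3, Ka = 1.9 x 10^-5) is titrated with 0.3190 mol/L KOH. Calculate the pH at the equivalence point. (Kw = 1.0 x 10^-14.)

n(HN3) = 0.1220 x 0.03596 = 0.004387 mol; V(KOH) at equivalence = 0.004387/0.3190 = 0.01375 L.
At equivalence all the acid is converted to N3-; total volume = 0.03596 + 0.01375 = 0.04971 L, so [N3-] = 0.004387/0.04971 = 0.08825 M.
Kb = Kw/Ka = 1.0e-14 / 1.9 x 10^-5 = 5.26e-10.
[OH^-] = sqrt(Kb x [N3-]) = sqrt(5.26e-10 x 0.08825) = 6.82e-6 M.
pOH = 5.17, so pH = 14.00 - 5.17 = 8.83.

8.83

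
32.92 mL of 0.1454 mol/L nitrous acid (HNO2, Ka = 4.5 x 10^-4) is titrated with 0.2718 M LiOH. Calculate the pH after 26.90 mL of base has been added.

n(acid) = 0.1454 x 0.03292 = 0.004787 mol; n(LiOH) added = 0.2718 x 0.02690 = 0.007311 mol.
Base is in excess by 0.007311 - 0.004787 = 0.002525 mol in a total volume of 0.05982 L.
[OH^-] = 0.002525/0.05982 = 0.04221 M, so pOH = 1.37 and pH = 14.00 - 1.37 = 12.63.

12.63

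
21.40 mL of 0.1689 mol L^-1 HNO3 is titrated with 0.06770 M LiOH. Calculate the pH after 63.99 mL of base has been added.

11.92

n(acid) = 0.1689 x 0.02140 = 0.003614 mol; n(LiOH) added = 0.06770 x 0.06399 = 0.004332 mol.
Base is in excess by 0.004332 - 0.003614 = 0.0007177 mol in a total volume of 0.08539 L.
[OH^-] = 0.0007177/0.08539 = 0.008405 M, so pOH = 2.08 and pH = 14.00 - 2.08 = 11.92.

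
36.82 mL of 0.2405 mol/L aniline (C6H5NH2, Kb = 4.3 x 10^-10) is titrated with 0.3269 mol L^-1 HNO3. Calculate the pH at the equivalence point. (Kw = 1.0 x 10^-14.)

n(C6H5NH2) = 0.2405 x 0.03682 = 0.008855 mol; V(HNO3) at equivalence = 0.008855/0.3269 = 0.02709 L.
At equivalence the base is fully converted to C6H5NH3+; total volume = 0.06391 L, so [C6H5NH3+] = 0.008855/0.06391 = 0.1386 M.
Ka(C6H5NH3+) = Kw/Kb = 1.0e-14 / 4.3 x 10^-10 = 2.33e-5.
[H^+] = sqrt(Ka x [C6H5NH3+]) = sqrt(2.33e-5 x 0.1386) = 0.00180 M.
pH = -log(0.00180) = 2.75.

2.75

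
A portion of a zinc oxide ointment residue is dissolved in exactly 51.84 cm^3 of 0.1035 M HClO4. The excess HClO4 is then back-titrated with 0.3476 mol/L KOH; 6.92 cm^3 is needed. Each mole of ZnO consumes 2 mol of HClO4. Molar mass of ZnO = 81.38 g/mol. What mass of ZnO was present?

0.120 g

Total n(HClO4) added = 0.1035 x 0.05184 = 0.005365 mol.
n(KOH) used = 0.3476 x 0.006920 = 0.002405 mol, which equals the excess n(HClO4).
So n(HClO4) consumed by the sample = 0.005365 - 0.002405 = 0.002960 mol.
n(ZnO) = 0.002960 / 2 = 0.001480 mol.
mass = 0.001480 mol x 81.38 g/mol = 0.120 g.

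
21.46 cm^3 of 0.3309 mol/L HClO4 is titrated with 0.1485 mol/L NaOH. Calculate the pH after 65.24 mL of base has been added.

12.47

n(acid) = 0.3309 x 0.02146 = 0.007101 mol; n(NaOH) added = 0.1485 x 0.06524 = 0.009688 mol.
Base is in excess by 0.009688 - 0.007101 = 0.002587 mol in a total volume of 0.08670 L.
[OH^-] = 0.002587/0.08670 = 0.02984 M, so pOH = 1.53 and pH = 14.00 - 1.53 = 12.47.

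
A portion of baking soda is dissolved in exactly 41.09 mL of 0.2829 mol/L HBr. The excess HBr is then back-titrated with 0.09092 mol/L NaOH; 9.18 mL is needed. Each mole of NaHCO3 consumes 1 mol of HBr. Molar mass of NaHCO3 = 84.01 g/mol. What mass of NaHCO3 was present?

Total n(HBr) added = 0.2829 x 0.04109 = 0.01162 mol.
n(NaOH) used = 0.09092 x 0.009180 = 0.0008346 mol, which equals the excess n(HBr).
So n(HBr) consumed by the sample = 0.01162 - 0.0008346 = 0.01079 mol.
n(NaHCO3) = 0.01079 / 1 = 0.01079 mol.
mass = 0.01079 mol x 84.01 g/mol = 0.906 g.

0.906 g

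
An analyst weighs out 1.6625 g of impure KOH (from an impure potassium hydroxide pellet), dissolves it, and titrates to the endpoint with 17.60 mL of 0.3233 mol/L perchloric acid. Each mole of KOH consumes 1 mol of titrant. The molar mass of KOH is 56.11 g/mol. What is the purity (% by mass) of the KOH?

n(HClO4) = 0.3233 x 0.01760 = 0.005690 mol.
n(KOH) = 0.005690 / 1 = 0.005690 mol.
mass of KOH = 0.005690 x 56.11 = 0.3193 g.
% purity = 0.3193 / 1.6625 x 100 = 19.2%.

19.2%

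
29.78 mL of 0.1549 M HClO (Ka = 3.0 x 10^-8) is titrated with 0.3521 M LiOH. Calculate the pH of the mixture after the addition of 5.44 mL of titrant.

7.37

Initial n(HClO) = 0.1549 x 0.02978 = 0.004613 mol.
n(LiOH) added = 0.3521 x 0.005440 = 0.001915 mol, converting that many moles of HClO to ClO-.
Remaining n(HClO) = 0.002697 mol; n(ClO-) = 0.001915 mol.
By Henderson-Hasselbalch, pH = pKa + log([A^-]/[HA]) = 7.52 + log(0.001915/0.002697) = 7.52 + (-0.15) = 7.37.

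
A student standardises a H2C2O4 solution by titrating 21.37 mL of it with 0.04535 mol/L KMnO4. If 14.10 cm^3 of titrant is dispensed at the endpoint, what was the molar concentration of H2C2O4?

0.0748 M

n(KMnO4) = 0.04535 x 0.01410 = 0.0006394 mol.
From the balanced equation, 2 mol KMnO4 reacts with 5 mol H2C2O4, so n(H2C2O4) = 0.0006394 x 5/2 = 0.001599 mol.
[H2C2O4] = 0.001599 / 0.02137 L = 0.0748 M.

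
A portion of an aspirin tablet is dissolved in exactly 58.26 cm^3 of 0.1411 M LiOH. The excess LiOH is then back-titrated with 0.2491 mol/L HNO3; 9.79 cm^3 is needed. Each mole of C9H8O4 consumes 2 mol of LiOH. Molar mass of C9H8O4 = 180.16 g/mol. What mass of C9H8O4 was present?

Total n(LiOH) added = 0.1411 x 0.05826 = 0.008220 mol.
n(HNO3) used = 0.2491 x 0.009790 = 0.002439 mol, which equals the excess n(LiOH).
So n(LiOH) consumed by the sample = 0.008220 - 0.002439 = 0.005782 mol.
n(C9H8O4) = 0.005782 / 2 = 0.002891 mol.
mass = 0.002891 mol x 180.16 g/mol = 0.521 g.

0.521 g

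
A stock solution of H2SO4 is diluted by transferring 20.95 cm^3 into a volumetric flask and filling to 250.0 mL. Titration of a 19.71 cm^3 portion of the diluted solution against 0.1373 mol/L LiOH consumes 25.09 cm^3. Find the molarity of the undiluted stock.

1.04 M

n(LiOH) = 0.1373 x 0.02509 = 0.003445 mol.
n(H2SO4) in the aliquot = 0.003445 x 1/2 = 0.001722 mol.
[diluted H2SO4] = 0.001722 / 0.01971 = 0.08739 M.
Dilution factor = 250.0/20.95 = 11.93, so [stock] = 0.08739 x 11.93 = 1.04 M.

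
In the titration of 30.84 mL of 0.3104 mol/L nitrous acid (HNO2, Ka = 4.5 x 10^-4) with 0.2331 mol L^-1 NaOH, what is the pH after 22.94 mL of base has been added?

Initial n(HNO2) = 0.3104 x 0.03084 = 0.009573 mol.
n(NaOH) added = 0.2331 x 0.02294 = 0.005347 mol, converting that many moles of HNO2 to NO2-.
Remaining n(HNO2) = 0.004225 mol; n(NO2-) = 0.005347 mol.
By Henderson-Hasselbalch, pH = pKa + log([A^-]/[HA]) = 3.35 + log(0.005347/0.004225) = 3.35 + (+0.10) = 3.45.

3.45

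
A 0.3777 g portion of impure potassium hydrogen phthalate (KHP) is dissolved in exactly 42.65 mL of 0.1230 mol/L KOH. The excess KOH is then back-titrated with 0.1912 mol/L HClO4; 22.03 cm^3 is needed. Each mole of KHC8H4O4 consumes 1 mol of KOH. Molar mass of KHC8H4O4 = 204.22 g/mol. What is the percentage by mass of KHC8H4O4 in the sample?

Total n(KOH) added = 0.1230 x 0.04265 = 0.005246 mol.
n(HClO4) used = 0.1912 x 0.02203 = 0.004212 mol, which equals the excess n(KOH).
So n(KOH) consumed by the sample = 0.005246 - 0.004212 = 0.001034 mol.
n(KHC8H4O4) = 0.001034 / 1 = 0.001034 mol.
mass KHC8H4O4 = 0.001034 x 204.22 = 0.2111 g, so %KHC8H4O4 = 0.2111/0.3777 x 100 = 55.9%.

55.9%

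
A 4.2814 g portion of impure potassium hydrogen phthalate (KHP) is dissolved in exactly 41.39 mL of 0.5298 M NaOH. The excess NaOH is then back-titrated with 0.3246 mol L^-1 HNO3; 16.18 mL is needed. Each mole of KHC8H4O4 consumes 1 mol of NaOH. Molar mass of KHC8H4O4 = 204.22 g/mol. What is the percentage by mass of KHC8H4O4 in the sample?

Total n(NaOH) added = 0.5298 x 0.04139 = 0.02193 mol.
n(HNO3) used = 0.3246 x 0.01618 = 0.005252 mol, which equals the excess n(NaOH).
So n(NaOH) consumed by the sample = 0.02193 - 0.005252 = 0.01668 mol.
n(KHC8H4O4) = 0.01668 / 1 = 0.01668 mol.
mass KHC8H4O4 = 0.01668 x 204.22 = 3.406 g, so %KHC8H4O4 = 3.406/4.2814 x 100 = 79.5%.

79.5%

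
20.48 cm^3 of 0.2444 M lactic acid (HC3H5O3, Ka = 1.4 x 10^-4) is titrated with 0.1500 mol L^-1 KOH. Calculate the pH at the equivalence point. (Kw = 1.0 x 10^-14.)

8.41

n(HC3H5O3) = 0.2444 x 0.02048 = 0.005005 mol; V(KOH) at equivalence = 0.005005/0.1500 = 0.03337 L.
At equivalence all the acid is converted to C3H5O3-; total volume = 0.02048 + 0.03337 = 0.05385 L, so [C3H5O3-] = 0.005005/0.05385 = 0.09295 M.
Kb = Kw/Ka = 1.0e-14 / 1.4 x 10^-4 = 7.14e-11.
[OH^-] = sqrt(Kb x [C3H5O3-]) = sqrt(7.14e-11 x 0.09295) = 2.58e-6 M.
pOH = 5.59, so pH = 14.00 - 5.59 = 8.41.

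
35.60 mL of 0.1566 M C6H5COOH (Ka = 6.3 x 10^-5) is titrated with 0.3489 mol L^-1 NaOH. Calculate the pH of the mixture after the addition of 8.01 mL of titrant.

Initial n(C6H5COOH) = 0.1566 x 0.03560 = 0.005575 mol.
n(NaOH) added = 0.3489 x 0.008010 = 0.002795 mol, converting that many moles of C6H5COOH to C6H5COO-.
Remaining n(C6H5COOH) = 0.002780 mol; n(C6H5COO-) = 0.002795 mol.
By Henderson-Hasselbalch, pH = pKa + log([A^-]/[HA]) = 4.20 + log(0.002795/0.002780) = 4.20 + (+0.00) = 4.20.

4.20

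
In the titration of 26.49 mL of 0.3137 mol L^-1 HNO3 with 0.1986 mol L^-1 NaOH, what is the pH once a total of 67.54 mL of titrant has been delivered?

12.73

n(acid) = 0.3137 x 0.02649 = 0.008310 mol; n(NaOH) added = 0.1986 x 0.06754 = 0.01341 mol.
Base is in excess by 0.01341 - 0.008310 = 0.005104 mol in a total volume of 0.09403 L.
[OH^-] = 0.005104/0.09403 = 0.05428 M, so pOH = 1.27 and pH = 14.00 - 1.27 = 12.73.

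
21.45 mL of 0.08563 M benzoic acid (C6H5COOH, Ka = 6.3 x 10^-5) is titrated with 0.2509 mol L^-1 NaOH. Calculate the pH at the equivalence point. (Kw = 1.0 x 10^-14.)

n(C6H5COOH) = 0.08563 x 0.02145 = 0.001837 mol; V(NaOH) at equivalence = 0.001837/0.2509 = 0.007321 L.
At equivalence all the acid is converted to C6H5COO-; total volume = 0.02145 + 0.007321 = 0.02877 L, so [C6H5COO-] = 0.001837/0.02877 = 0.06384 M.
Kb = Kw/Ka = 1.0e-14 / 6.3 x 10^-5 = 1.59e-10.
[OH^-] = sqrt(Kb x [C6H5COO-]) = sqrt(1.59e-10 x 0.06384) = 3.18e-6 M.
pOH = 5.50, so pH = 14.00 - 5.50 = 8.50.

8.50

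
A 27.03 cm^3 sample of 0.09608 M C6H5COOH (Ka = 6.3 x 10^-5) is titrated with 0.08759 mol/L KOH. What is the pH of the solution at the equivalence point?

n(C6H5COOH) = 0.09608 x 0.02703 = 0.002597 mol; V(KOH) at equivalence = 0.002597/0.08759 = 0.02965 L.
At equivalence all the acid is converted to C6H5COO-; total volume = 0.02703 + 0.02965 = 0.05668 L, so [C6H5COO-] = 0.002597/0.05668 = 0.04582 M.
Kb = Kw/Ka = 1.0e-14 / 6.3 x 10^-5 = 1.59e-10.
[OH^-] = sqrt(Kb x [C6H5COO-]) = sqrt(1.59e-10 x 0.04582) = 2.70e-6 M.
pOH = 5.57, so pH = 14.00 - 5.57 = 8.43.

8.43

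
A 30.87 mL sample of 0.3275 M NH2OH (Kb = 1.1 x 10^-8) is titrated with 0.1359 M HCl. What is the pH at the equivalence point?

n(NH2OH) = 0.3275 x 0.03087 = 0.01011 mol; V(HCl) at equivalence = 0.01011/0.1359 = 0.07439 L.
At equivalence the base is fully converted to NH3OH+; total volume = 0.1053 L, so [NH3OH+] = 0.01011/0.1053 = 0.09604 M.
Ka(NH3OH+) = Kw/Kb = 1.0e-14 / 1.1 x 10^-8 = 9.09e-7.
[H^+] = sqrt(Ka x [NH3OH+]) = sqrt(9.09e-7 x 0.09604) = 0.000295 M.
pH = -log(0.000295) = 3.53.

3.53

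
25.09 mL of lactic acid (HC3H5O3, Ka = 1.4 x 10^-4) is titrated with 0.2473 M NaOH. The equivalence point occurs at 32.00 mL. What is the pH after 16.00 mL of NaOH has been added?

16.00 mL is exactly half the equivalence volume (32.00/2), i.e. the half-equivalence point.
There, n(HA) = n(A^-), so pH = pKa = -log(1.4 x 10^-4) = 3.85.

3.85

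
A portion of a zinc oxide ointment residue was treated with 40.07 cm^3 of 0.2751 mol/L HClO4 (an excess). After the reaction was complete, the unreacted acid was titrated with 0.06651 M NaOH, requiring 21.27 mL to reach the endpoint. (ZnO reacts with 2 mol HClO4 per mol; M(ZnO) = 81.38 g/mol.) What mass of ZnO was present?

0.391 g

Total n(HClO4) added = 0.2751 x 0.04007 = 0.01102 mol.
n(NaOH) used = 0.06651 x 0.02127 = 0.001415 mol, which equals the excess n(HClO4).
So n(HClO4) consumed by the sample = 0.01102 - 0.001415 = 0.009609 mol.
n(ZnO) = 0.009609 / 2 = 0.004804 mol.
mass = 0.004804 mol x 81.38 g/mol = 0.391 g.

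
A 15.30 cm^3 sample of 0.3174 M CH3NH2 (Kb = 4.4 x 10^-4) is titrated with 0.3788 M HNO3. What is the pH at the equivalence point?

5.70

n(CH3NH2) = 0.3174 x 0.01530 = 0.004856 mol; V(HNO3) at equivalence = 0.004856/0.3788 = 0.01282 L.
At equivalence the base is fully converted to CH3NH3+; total volume = 0.02812 L, so [CH3NH3+] = 0.004856/0.02812 = 0.1727 M.
Ka(CH3NH3+) = Kw/Kb = 1.0e-14 / 4.4 x 10^-4 = 2.27e-11.
[H^+] = sqrt(Ka x [CH3NH3+]) = sqrt(2.27e-11 x 0.1727) = 1.98e-6 M.
pH = -log(1.98e-6) = 5.70.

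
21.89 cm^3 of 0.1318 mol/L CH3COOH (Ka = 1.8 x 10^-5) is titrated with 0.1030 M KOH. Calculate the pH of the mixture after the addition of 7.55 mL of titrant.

Initial n(CH3COOH) = 0.1318 x 0.02189 = 0.002885 mol.
n(KOH) added = 0.1030 x 0.007550 = 0.0007776 mol, converting that many moles of CH3COOH to CH3COO-.
Remaining n(CH3COOH) = 0.002107 mol; n(CH3COO-) = 0.0007776 mol.
By Henderson-Hasselbalch, pH = pKa + log([A^-]/[HA]) = 4.74 + log(0.0007776/0.002107) = 4.74 + (-0.43) = 4.31.

4.31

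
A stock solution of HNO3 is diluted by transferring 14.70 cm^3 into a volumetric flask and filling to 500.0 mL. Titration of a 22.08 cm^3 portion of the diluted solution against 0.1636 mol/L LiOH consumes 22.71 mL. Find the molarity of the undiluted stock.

n(LiOH) = 0.1636 x 0.02271 = 0.003715 mol.
n(HNO3) in the aliquot = 0.003715 mol.
[diluted HNO3] = 0.003715 / 0.02208 = 0.1683 M.
Dilution factor = 500.0/14.70 = 34.01, so [stock] = 0.1683 x 34.01 = 5.72 M.

5.72 M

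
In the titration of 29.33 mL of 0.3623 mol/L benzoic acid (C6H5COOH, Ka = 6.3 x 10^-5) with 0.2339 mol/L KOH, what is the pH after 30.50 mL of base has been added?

Initial n(C6H5COOH) = 0.3623 x 0.02933 = 0.01063 mol.
n(KOH) added = 0.2339 x 0.03050 = 0.007134 mol, converting that many moles of C6H5COOH to C6H5COO-.
Remaining n(C6H5COOH) = 0.003492 mol; n(C6H5COO-) = 0.007134 mol.
By Henderson-Hasselbalch, pH = pKa + log([A^-]/[HA]) = 4.20 + log(0.007134/0.003492) = 4.20 + (+0.31) = 4.51.

4.51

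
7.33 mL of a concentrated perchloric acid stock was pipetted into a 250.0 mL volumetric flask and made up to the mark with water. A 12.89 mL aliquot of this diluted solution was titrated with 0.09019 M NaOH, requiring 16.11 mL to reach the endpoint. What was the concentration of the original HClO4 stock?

n(NaOH) = 0.09019 x 0.01611 = 0.001453 mol.
n(HClO4) in the aliquot = 0.001453 mol.
[diluted HClO4] = 0.001453 / 0.01289 = 0.1127 M.
Dilution factor = 250.0/7.330 = 34.11, so [stock] = 0.1127 x 34.11 = 3.84 M.

3.84 M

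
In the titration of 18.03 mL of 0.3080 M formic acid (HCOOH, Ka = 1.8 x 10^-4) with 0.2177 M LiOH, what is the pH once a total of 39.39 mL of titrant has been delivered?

n(acid) = 0.3080 x 0.01803 = 0.005553 mol; n(LiOH) added = 0.2177 x 0.03939 = 0.008575 mol.
Base is in excess by 0.008575 - 0.005553 = 0.003022 mol in a total volume of 0.05742 L.
[OH^-] = 0.003022/0.05742 = 0.05263 M, so pOH = 1.28 and pH = 14.00 - 1.28 = 12.72.

12.72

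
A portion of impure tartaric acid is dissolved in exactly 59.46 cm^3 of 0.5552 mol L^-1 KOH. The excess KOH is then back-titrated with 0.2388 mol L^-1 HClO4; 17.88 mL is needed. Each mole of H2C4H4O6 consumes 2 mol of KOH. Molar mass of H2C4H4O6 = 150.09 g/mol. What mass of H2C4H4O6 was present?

Total n(KOH) added = 0.5552 x 0.05946 = 0.03301 mol.
n(HClO4) used = 0.2388 x 0.01788 = 0.004270 mol, which equals the excess n(KOH).
So n(KOH) consumed by the sample = 0.03301 - 0.004270 = 0.02874 mol.
n(H2C4H4O6) = 0.02874 / 2 = 0.01437 mol.
mass = 0.01437 mol x 150.09 g/mol = 2.16 g.

2.16 g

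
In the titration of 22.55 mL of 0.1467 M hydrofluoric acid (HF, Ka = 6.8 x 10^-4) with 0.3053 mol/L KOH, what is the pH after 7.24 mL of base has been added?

3.47

Initial n(HF) = 0.1467 x 0.02255 = 0.003308 mol.
n(KOH) added = 0.3053 x 0.007240 = 0.002210 mol, converting that many moles of HF to F-.
Remaining n(HF) = 0.001098 mol; n(F-) = 0.002210 mol.
By Henderson-Hasselbalch, pH = pKa + log([A^-]/[HA]) = 3.17 + log(0.002210/0.001098) = 3.17 + (+0.30) = 3.47.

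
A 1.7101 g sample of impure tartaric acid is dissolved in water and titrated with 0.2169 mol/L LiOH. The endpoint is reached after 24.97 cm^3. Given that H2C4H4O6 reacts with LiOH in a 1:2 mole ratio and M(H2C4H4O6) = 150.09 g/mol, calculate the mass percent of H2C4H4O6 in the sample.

n(LiOH) = 0.2169 x 0.02497 = 0.005416 mol.
n(H2C4H4O6) = 0.005416 / 2 = 0.002708 mol.
mass of H2C4H4O6 = 0.002708 x 150.09 = 0.4064 g.
% purity = 0.4064 / 1.7101 x 100 = 23.8%.

23.8%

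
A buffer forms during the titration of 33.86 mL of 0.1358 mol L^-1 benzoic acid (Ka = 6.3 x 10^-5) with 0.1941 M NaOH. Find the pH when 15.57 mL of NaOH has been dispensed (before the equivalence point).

Initial n(C6H5COOH) = 0.1358 x 0.03386 = 0.004598 mol.
n(NaOH) added = 0.1941 x 0.01557 = 0.003022 mol, converting that many moles of C6H5COOH to C6H5COO-.
Remaining n(C6H5COOH) = 0.001576 mol; n(C6H5COO-) = 0.003022 mol.
By Henderson-Hasselbalch, pH = pKa + log([A^-]/[HA]) = 4.20 + log(0.003022/0.001576) = 4.20 + (+0.28) = 4.48.

4.48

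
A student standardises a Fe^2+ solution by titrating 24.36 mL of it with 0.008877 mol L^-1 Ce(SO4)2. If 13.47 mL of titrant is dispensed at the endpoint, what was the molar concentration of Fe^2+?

0.00491 M

n(Ce(SO4)2) = 0.008877 x 0.01347 = 0.0001196 mol.
From the balanced equation, 1 mol Ce(SO4)2 reacts with 1 mol Fe^2+, so n(Fe^2+) = 0.0001196 x 1/1 = 0.0001196 mol.
[Fe^2+] = 0.0001196 / 0.02436 L = 0.00491 M.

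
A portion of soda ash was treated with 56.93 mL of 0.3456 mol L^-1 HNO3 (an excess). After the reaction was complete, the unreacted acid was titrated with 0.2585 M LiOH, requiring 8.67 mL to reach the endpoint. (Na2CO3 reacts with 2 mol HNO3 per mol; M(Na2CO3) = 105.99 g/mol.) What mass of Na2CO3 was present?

Total n(HNO3) added = 0.3456 x 0.05693 = 0.01968 mol.
n(LiOH) used = 0.2585 x 0.008670 = 0.002241 mol, which equals the excess n(HNO3).
So n(HNO3) consumed by the sample = 0.01968 - 0.002241 = 0.01743 mol.
n(Na2CO3) = 0.01743 / 2 = 0.008717 mol.
mass = 0.008717 mol x 105.99 g/mol = 0.924 g.

0.924 g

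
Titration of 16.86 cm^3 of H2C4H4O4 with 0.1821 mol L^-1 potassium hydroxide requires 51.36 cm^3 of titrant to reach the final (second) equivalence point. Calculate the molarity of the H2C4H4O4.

0.277 M

n(KOH) = 0.1821 x 0.05136 = 0.009353 mol.
At the final (second) equivalence point, 2 mol OH^- react per mol H2C4H4O4, so n(H2C4H4O4) = 0.009353 / 2 = 0.004676 mol.
[H2C4H4O4] = 0.004676 / 0.01686 L = 0.277 M.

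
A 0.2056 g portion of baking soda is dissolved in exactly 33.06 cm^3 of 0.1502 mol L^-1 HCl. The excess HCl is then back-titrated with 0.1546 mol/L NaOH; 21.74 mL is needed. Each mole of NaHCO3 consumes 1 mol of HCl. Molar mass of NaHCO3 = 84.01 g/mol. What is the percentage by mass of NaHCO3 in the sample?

65.6%

Total n(HCl) added = 0.1502 x 0.03306 = 0.004966 mol.
n(NaOH) used = 0.1546 x 0.02174 = 0.003361 mol, which equals the excess n(HCl).
So n(HCl) consumed by the sample = 0.004966 - 0.003361 = 0.001605 mol.
n(NaHCO3) = 0.001605 / 1 = 0.001605 mol.
mass NaHCO3 = 0.001605 x 84.01 = 0.1348 g, so %NaHCO3 = 0.1348/0.2056 x 100 = 65.6%.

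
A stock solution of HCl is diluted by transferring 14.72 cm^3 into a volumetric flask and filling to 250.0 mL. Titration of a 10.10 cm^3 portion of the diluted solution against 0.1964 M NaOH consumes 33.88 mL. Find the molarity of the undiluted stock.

n(NaOH) = 0.1964 x 0.03388 = 0.006654 mol.
n(HCl) in the aliquot = 0.006654 mol.
[diluted HCl] = 0.006654 / 0.01010 = 0.6588 M.
Dilution factor = 250.0/14.72 = 16.98, so [stock] = 0.6588 x 16.98 = 11.2 M.

11.2 M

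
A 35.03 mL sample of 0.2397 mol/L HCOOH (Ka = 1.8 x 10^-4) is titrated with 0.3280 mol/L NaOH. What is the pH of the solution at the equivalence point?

8.44

n(HCOOH) = 0.2397 x 0.03503 = 0.008397 mol; V(NaOH) at equivalence = 0.008397/0.3280 = 0.02560 L.
At equivalence all the acid is converted to HCOO-; total volume = 0.03503 + 0.02560 = 0.06063 L, so [HCOO-] = 0.008397/0.06063 = 0.1385 M.
Kb = Kw/Ka = 1.0e-14 / 1.8 x 10^-4 = 5.56e-11.
[OH^-] = sqrt(Kb x [HCOO-]) = sqrt(5.56e-11 x 0.1385) = 2.77e-6 M.
pOH = 5.56, so pH = 14.00 - 5.56 = 8.44.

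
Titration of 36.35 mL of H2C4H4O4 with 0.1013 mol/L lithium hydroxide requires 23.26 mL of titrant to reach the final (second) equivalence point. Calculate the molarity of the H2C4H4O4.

n(LiOH) = 0.1013 x 0.02326 = 0.002356 mol.
At the final (second) equivalence point, 2 mol OH^- react per mol H2C4H4O4, so n(H2C4H4O4) = 0.002356 / 2 = 0.001178 mol.
[H2C4H4O4] = 0.001178 / 0.03635 L = 0.0324 M.

0.0324 M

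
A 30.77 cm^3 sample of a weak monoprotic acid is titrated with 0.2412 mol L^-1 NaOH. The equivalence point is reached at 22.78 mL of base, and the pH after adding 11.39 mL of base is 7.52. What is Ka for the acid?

3.0 x 10^-8

11.39 mL is half of the equivalence volume, so this is the half-equivalence point where [HA] = [A^-].
At half-equivalence pH = pKa, so pKa = 7.52.
Ka = 10^(-7.52) = 3.0 x 10^-8.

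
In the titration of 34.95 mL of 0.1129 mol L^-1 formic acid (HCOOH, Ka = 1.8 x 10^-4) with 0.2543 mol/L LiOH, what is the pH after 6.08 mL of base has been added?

Initial n(HCOOH) = 0.1129 x 0.03495 = 0.003946 mol.
n(LiOH) added = 0.2543 x 0.006080 = 0.001546 mol, converting that many moles of HCOOH to HCOO-.
Remaining n(HCOOH) = 0.002400 mol; n(HCOO-) = 0.001546 mol.
By Henderson-Hasselbalch, pH = pKa + log([A^-]/[HA]) = 3.74 + log(0.001546/0.002400) = 3.74 + (-0.19) = 3.55.

3.55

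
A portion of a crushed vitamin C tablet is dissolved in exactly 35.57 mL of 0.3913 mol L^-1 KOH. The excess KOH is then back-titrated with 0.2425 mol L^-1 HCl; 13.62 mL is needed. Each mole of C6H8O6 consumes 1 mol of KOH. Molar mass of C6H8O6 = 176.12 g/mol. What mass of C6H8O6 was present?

1.87 g

Total n(KOH) added = 0.3913 x 0.03557 = 0.01392 mol.
n(HCl) used = 0.2425 x 0.01362 = 0.003303 mol, which equals the excess n(KOH).
So n(KOH) consumed by the sample = 0.01392 - 0.003303 = 0.01062 mol.
n(C6H8O6) = 0.01062 / 1 = 0.01062 mol.
mass = 0.01062 mol x 176.12 g/mol = 1.87 g.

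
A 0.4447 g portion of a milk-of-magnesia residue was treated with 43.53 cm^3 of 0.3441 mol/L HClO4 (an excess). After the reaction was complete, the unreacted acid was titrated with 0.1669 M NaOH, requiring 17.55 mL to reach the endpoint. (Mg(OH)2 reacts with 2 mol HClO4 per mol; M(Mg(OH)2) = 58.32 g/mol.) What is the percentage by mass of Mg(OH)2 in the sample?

Total n(HClO4) added = 0.3441 x 0.04353 = 0.01498 mol.
n(NaOH) used = 0.1669 x 0.01755 = 0.002929 mol, which equals the excess n(HClO4).
So n(HClO4) consumed by the sample = 0.01498 - 0.002929 = 0.01205 mol.
n(Mg(OH)2) = 0.01205 / 2 = 0.006025 mol.
mass Mg(OH)2 = 0.006025 x 58.32 = 0.3514 g, so %Mg(OH)2 = 0.3514/0.4447 x 100 = 79.0%.

79.0%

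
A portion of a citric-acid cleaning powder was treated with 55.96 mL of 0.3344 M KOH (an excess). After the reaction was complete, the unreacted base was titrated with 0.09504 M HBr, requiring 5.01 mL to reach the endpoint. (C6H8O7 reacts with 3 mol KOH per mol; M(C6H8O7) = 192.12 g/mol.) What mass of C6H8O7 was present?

1.17 g

Total n(KOH) added = 0.3344 x 0.05596 = 0.01871 mol.
n(HBr) used = 0.09504 x 0.005010 = 0.0004762 mol, which equals the excess n(KOH).
So n(KOH) consumed by the sample = 0.01871 - 0.0004762 = 0.01824 mol.
n(C6H8O7) = 0.01824 / 3 = 0.006079 mol.
mass = 0.006079 mol x 192.12 g/mol = 1.17 g.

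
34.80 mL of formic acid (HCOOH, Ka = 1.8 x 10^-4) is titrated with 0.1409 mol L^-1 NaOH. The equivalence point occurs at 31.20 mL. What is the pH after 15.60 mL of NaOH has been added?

15.60 mL is exactly half the equivalence volume (31.20/2), i.e. the half-equivalence point.
There, n(HA) = n(A^-), so pH = pKa = -log(1.8 x 10^-4) = 3.74.

3.74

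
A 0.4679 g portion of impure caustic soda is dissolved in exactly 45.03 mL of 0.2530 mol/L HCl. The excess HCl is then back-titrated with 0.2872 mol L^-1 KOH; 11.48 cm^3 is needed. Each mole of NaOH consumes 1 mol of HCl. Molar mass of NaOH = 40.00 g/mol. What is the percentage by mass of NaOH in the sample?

Total n(HCl) added = 0.2530 x 0.04503 = 0.01139 mol.
n(KOH) used = 0.2872 x 0.01148 = 0.003297 mol, which equals the excess n(HCl).
So n(HCl) consumed by the sample = 0.01139 - 0.003297 = 0.008096 mol.
n(NaOH) = 0.008096 / 1 = 0.008096 mol.
mass NaOH = 0.008096 x 40.00 = 0.3238 g, so %NaOH = 0.3238/0.4679 x 100 = 69.2%.

69.2%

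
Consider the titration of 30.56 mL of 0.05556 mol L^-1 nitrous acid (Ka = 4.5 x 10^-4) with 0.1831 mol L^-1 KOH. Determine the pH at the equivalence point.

n(HNO2) = 0.05556 x 0.03056 = 0.001698 mol; V(KOH) at equivalence = 0.001698/0.1831 = 0.009273 L.
At equivalence all the acid is converted to NO2-; total volume = 0.03056 + 0.009273 = 0.03983 L, so [NO2-] = 0.001698/0.03983 = 0.04263 M.
Kb = Kw/Ka = 1.0e-14 / 4.5 x 10^-4 = 2.22e-11.
[OH^-] = sqrt(Kb x [NO2-]) = sqrt(2.22e-11 x 0.04263) = 9.73e-7 M.
pOH = 6.01, so pH = 14.00 - 6.01 = 7.99.

7.99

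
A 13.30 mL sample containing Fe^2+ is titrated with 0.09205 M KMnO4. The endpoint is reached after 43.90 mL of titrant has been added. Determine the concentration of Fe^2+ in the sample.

n(KMnO4) = 0.09205 x 0.04390 = 0.004041 mol.
From the balanced equation, 1 mol KMnO4 reacts with 5 mol Fe^2+, so n(Fe^2+) = 0.004041 x 5/1 = 0.02020 mol.
[Fe^2+] = 0.02020 / 0.01330 L = 1.52 M.

1.52 M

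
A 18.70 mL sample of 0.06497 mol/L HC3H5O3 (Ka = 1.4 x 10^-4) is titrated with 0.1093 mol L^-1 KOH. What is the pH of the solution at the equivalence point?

8.23

n(HC3H5O3) = 0.06497 x 0.01870 = 0.001215 mol; V(KOH) at equivalence = 0.001215/0.1093 = 0.01112 L.
At equivalence all the acid is converted to C3H5O3-; total volume = 0.01870 + 0.01112 = 0.02982 L, so [C3H5O3-] = 0.001215/0.02982 = 0.04075 M.
Kb = Kw/Ka = 1.0e-14 / 1.4 x 10^-4 = 7.14e-11.
[OH^-] = sqrt(Kb x [C3H5O3-]) = sqrt(7.14e-11 x 0.04075) = 1.71e-6 M.
pOH = 5.77, so pH = 14.00 - 5.77 = 8.23.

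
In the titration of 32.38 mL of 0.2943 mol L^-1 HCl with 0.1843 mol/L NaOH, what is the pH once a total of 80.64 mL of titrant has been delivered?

n(acid) = 0.2943 x 0.03238 = 0.009529 mol; n(NaOH) added = 0.1843 x 0.08064 = 0.01486 mol.
Base is in excess by 0.01486 - 0.009529 = 0.005333 mol in a total volume of 0.1130 L.
[OH^-] = 0.005333/0.1130 = 0.04718 M, so pOH = 1.33 and pH = 14.00 - 1.33 = 12.67.

12.67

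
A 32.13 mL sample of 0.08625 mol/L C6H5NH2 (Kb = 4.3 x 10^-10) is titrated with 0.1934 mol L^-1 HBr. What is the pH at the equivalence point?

2.93

n(C6H5NH2) = 0.08625 x 0.03213 = 0.002771 mol; V(HBr) at equivalence = 0.002771/0.1934 = 0.01433 L.
At equivalence the base is fully converted to C6H5NH3+; total volume = 0.04646 L, so [C6H5NH3+] = 0.002771/0.04646 = 0.05965 M.
Ka(C6H5NH3+) = Kw/Kb = 1.0e-14 / 4.3 x 10^-10 = 2.33e-5.
[H^+] = sqrt(Ka x [C6H5NH3+]) = sqrt(2.33e-5 x 0.05965) = 0.00118 M.
pH = -log(0.00118) = 2.93.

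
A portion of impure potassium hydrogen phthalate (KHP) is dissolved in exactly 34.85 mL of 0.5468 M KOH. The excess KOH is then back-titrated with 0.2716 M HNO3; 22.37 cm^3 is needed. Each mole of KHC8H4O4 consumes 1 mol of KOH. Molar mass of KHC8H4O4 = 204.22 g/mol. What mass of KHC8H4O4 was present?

Total n(KOH) added = 0.5468 x 0.03485 = 0.01906 mol.
n(HNO3) used = 0.2716 x 0.02237 = 0.006076 mol, which equals the excess n(KOH).
So n(KOH) consumed by the sample = 0.01906 - 0.006076 = 0.01298 mol.
n(KHC8H4O4) = 0.01298 / 1 = 0.01298 mol.
mass = 0.01298 mol x 204.22 g/mol = 2.65 g.

2.65 g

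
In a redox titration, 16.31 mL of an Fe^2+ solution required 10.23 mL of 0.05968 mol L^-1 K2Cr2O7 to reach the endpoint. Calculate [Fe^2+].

0.225 M

n(K2Cr2O7) = 0.05968 x 0.01023 = 0.0006105 mol.
From the balanced equation, 1 mol K2Cr2O7 reacts with 6 mol Fe^2+, so n(Fe^2+) = 0.0006105 x 6/1 = 0.003663 mol.
[Fe^2+] = 0.003663 / 0.01631 L = 0.225 M.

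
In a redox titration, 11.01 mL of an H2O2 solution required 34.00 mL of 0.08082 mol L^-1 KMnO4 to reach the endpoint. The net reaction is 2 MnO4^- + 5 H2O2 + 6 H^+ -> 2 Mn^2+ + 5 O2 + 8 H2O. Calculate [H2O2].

0.624 M

n(KMnO4) = 0.08082 x 0.03400 = 0.002748 mol.
From the balanced equation, 2 mol KMnO4 reacts with 5 mol H2O2, so n(H2O2) = 0.002748 x 5/2 = 0.006870 mol.
[H2O2] = 0.006870 / 0.01101 L = 0.624 M.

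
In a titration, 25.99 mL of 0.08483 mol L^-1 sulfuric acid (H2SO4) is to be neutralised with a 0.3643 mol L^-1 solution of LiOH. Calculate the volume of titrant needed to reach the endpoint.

n(H2SO4) = 0.08483 mol/L x 0.02599 L = 0.002205 mol.
The neutralisation is 1 H2SO4 : 2 LiOH, so n(LiOH) = 0.002205 x 2/1 = 0.004409 mol.
V(LiOH) = 0.004409 / 0.3643 = 0.01210 L = 12.1 mL.

12.1 mL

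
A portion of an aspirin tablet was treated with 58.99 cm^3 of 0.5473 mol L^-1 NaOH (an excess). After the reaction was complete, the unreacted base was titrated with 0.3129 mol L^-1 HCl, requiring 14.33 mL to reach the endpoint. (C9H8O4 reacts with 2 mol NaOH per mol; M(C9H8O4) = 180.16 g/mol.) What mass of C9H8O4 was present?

2.50 g

Total n(NaOH) added = 0.5473 x 0.05899 = 0.03229 mol.
n(HCl) used = 0.3129 x 0.01433 = 0.004484 mol, which equals the excess n(NaOH).
So n(NaOH) consumed by the sample = 0.03229 - 0.004484 = 0.02780 mol.
n(C9H8O4) = 0.02780 / 2 = 0.01390 mol.
mass = 0.01390 mol x 180.16 g/mol = 2.50 g.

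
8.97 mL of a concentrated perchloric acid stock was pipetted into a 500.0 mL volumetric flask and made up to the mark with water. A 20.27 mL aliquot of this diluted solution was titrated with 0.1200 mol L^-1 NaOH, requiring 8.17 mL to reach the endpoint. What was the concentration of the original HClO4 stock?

n(NaOH) = 0.1200 x 0.008170 = 0.0009804 mol.
n(HClO4) in the aliquot = 0.0009804 mol.
[diluted HClO4] = 0.0009804 / 0.02027 = 0.04837 M.
Dilution factor = 500.0/8.970 = 55.74, so [stock] = 0.04837 x 55.74 = 2.70 M.

2.70 M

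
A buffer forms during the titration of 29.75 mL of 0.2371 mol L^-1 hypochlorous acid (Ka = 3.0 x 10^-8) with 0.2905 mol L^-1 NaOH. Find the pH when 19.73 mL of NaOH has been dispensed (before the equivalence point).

Initial n(HClO) = 0.2371 x 0.02975 = 0.007054 mol.
n(NaOH) added = 0.2905 x 0.01973 = 0.005732 mol, converting that many moles of HClO to ClO-.
Remaining n(HClO) = 0.001322 mol; n(ClO-) = 0.005732 mol.
By Henderson-Hasselbalch, pH = pKa + log([A^-]/[HA]) = 7.52 + log(0.005732/0.001322) = 7.52 + (+0.64) = 8.16.

8.16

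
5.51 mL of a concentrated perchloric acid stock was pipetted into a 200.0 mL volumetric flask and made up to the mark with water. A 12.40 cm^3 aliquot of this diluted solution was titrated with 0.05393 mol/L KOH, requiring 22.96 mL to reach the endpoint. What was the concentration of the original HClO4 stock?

3.62 M

n(KOH) = 0.05393 x 0.02296 = 0.001238 mol.
n(HClO4) in the aliquot = 0.001238 mol.
[diluted HClO4] = 0.001238 / 0.01240 = 0.09986 M.
Dilution factor = 200.0/5.510 = 36.30, so [stock] = 0.09986 x 36.30 = 3.62 M.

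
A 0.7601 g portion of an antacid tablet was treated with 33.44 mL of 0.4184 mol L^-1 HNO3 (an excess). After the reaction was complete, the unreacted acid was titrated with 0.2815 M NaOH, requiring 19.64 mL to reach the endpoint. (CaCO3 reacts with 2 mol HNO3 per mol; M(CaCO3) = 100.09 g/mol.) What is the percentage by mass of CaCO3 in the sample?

Total n(HNO3) added = 0.4184 x 0.03344 = 0.01399 mol.
n(NaOH) used = 0.2815 x 0.01964 = 0.005529 mol, which equals the excess n(HNO3).
So n(HNO3) consumed by the sample = 0.01399 - 0.005529 = 0.008463 mol.
n(CaCO3) = 0.008463 / 2 = 0.004231 mol.
mass CaCO3 = 0.004231 x 100.09 = 0.4235 g, so %CaCO3 = 0.4235/0.7601 x 100 = 55.7%.

55.7%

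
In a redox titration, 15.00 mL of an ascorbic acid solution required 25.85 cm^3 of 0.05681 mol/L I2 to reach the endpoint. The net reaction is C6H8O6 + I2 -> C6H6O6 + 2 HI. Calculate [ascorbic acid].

n(I2) = 0.05681 x 0.02585 = 0.001469 mol.
From the balanced equation, 1 mol I2 reacts with 1 mol ascorbic acid, so n(ascorbic acid) = 0.001469 x 1/1 = 0.001469 mol.
[ascorbic acid] = 0.001469 / 0.01500 L = 0.0979 M.

0.0979 M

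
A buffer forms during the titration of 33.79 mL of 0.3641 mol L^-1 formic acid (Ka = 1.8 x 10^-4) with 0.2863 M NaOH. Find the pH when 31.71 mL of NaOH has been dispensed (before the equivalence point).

Initial n(HCOOH) = 0.3641 x 0.03379 = 0.01230 mol.
n(NaOH) added = 0.2863 x 0.03171 = 0.009079 mol, converting that many moles of HCOOH to HCOO-.
Remaining n(HCOOH) = 0.003224 mol; n(HCOO-) = 0.009079 mol.
By Henderson-Hasselbalch, pH = pKa + log([A^-]/[HA]) = 3.74 + log(0.009079/0.003224) = 3.74 + (+0.45) = 4.19.

4.19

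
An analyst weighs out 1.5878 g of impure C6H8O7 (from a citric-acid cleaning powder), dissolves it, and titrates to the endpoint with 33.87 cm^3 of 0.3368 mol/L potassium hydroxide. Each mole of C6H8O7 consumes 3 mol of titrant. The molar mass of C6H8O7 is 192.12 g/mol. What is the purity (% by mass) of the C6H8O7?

n(KOH) = 0.3368 x 0.03387 = 0.01141 mol.
n(C6H8O7) = 0.01141 / 3 = 0.003802 mol.
mass of C6H8O7 = 0.003802 x 192.12 = 0.7305 g.
% purity = 0.7305 / 1.5878 x 100 = 46.0%.

46.0%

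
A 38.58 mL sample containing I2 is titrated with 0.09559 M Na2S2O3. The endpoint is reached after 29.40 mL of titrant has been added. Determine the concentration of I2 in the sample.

n(Na2S2O3) = 0.09559 x 0.02940 = 0.002810 mol.
From the balanced equation, 2 mol Na2S2O3 reacts with 1 mol I2, so n(I2) = 0.002810 x 1/2 = 0.001405 mol.
[I2] = 0.001405 / 0.03858 L = 0.0364 M.

0.0364 M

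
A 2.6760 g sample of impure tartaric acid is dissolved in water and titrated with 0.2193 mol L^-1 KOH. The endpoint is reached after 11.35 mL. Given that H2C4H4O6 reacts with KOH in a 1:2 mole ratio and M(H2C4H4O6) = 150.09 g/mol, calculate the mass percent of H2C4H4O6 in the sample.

n(KOH) = 0.2193 x 0.01135 = 0.002489 mol.
n(H2C4H4O6) = 0.002489 / 2 = 0.001245 mol.
mass of H2C4H4O6 = 0.001245 x 150.09 = 0.1868 g.
% purity = 0.1868 / 2.6760 x 100 = 6.98%.

6.98%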